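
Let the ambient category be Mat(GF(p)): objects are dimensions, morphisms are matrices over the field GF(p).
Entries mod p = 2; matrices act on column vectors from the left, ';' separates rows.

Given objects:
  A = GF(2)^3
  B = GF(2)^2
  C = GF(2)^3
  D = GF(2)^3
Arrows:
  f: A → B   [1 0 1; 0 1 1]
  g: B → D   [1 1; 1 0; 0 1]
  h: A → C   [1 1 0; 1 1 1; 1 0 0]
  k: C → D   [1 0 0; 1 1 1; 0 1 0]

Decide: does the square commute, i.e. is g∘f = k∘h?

1) trace f;g:
  e0=(1,0,0) f→(1,0) g→(1,1,0)
  e1=(0,1,0) f→(0,1) g→(1,0,1)
  e2=(0,0,1) f→(1,1) g→(0,1,1)
  composite₁ = [1 1 0; 1 0 1; 0 1 1]
2) trace h;k:
  e0=(1,0,0) h→(1,1,1) k→(1,1,1)
  e1=(0,1,0) h→(1,1,0) k→(1,0,1)
  e2=(0,0,1) h→(0,1,0) k→(0,1,1)
  composite₂ = [1 1 0; 1 0 1; 1 1 1]
Equal? NO — does not commute

Answer: DOES NOT COMMUTE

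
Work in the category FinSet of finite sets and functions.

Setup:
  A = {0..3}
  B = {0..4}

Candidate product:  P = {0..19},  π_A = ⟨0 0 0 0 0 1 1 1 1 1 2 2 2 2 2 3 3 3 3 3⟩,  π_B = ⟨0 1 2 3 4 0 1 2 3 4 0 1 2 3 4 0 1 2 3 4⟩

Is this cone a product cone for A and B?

|A|·|B| = 4·5 = 20;  |P| = 20
Check the pairing map k ↦ (π_A(k), π_B(k)):
  0 : (0,0)
  1 : (0,1)
  2 : (0,2)
  3 : (0,3)
  4 : (0,4)
  5 : (1,0)
  6 : (1,1)
  7 : (1,2)
  8 : (1,3)
  9 : (1,4)
  10 : (2,0)
  11 : (2,1)
  12 : (2,2)
  13 : (2,3)
  14 : (2,4)
  15 : (3,0)
  16 : (3,1)
  17 : (3,2)
  18 : (3,3)
  19 : (3,4)
distinct pairs in image: 20 / 20 needed
  → bijection onto A×B; projections well-typed.

Answer: VALID PRODUCT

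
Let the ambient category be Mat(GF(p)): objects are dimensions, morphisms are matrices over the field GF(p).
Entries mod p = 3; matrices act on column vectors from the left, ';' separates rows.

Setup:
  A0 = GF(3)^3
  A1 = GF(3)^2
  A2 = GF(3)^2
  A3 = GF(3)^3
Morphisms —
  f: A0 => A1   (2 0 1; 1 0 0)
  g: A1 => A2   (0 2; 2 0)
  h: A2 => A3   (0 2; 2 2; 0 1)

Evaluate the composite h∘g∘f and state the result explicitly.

Answer: (2 0 1; 0 0 1; 1 0 2)

Derivation:
  e0=(1,0,0) f=>(2,1) g=>(2,1) h=>(2,0,1)
  e1=(0,1,0) f=>(0,0) g=>(0,0) h=>(0,0,0)
  e2=(0,0,1) f=>(1,0) g=>(0,2) h=>(1,1,2)
composite: (2 0 1; 0 0 1; 1 0 2)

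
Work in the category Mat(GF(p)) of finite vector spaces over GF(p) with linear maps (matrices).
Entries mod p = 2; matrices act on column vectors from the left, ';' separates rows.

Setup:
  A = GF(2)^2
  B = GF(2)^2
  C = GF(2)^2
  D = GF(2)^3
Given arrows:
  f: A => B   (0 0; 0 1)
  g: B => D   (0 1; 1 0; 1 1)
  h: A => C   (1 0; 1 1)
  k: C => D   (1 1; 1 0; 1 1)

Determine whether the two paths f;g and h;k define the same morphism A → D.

Answer: DOES NOT COMMUTE

Trace:
Along f;g (path 1):
  e0=[1,0] f=>[0,0] g=>[0,0,0]
  e1=[0,1] f=>[0,1] g=>[1,0,1]
  composite₁ = (0 1; 0 0; 0 1)
Along h;k (path 2):
  e0=[1,0] h=>[1,1] k=>[0,1,0]
  e1=[0,1] h=>[0,1] k=>[1,0,1]
  composite₂ = (0 1; 1 0; 0 1)
Equal? differ; not commutative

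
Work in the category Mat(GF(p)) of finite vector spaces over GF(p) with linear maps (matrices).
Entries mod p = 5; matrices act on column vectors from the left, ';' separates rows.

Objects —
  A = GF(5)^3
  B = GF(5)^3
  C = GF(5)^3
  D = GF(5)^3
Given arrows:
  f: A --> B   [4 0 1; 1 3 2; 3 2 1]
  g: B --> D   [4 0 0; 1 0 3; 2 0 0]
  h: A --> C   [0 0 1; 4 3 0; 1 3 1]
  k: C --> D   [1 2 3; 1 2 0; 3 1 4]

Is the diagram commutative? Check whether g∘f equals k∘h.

Answer: DOES NOT COMMUTE

Work:
1) trace f;g:
  e0=⟨1,0,0⟩ f-->⟨4,1,3⟩ g-->⟨1,3,3⟩
  e1=⟨0,1,0⟩ f-->⟨0,3,2⟩ g-->⟨0,1,0⟩
  e2=⟨0,0,1⟩ f-->⟨1,2,1⟩ g-->⟨4,4,2⟩
  ⟦path⟧₁ = [1 0 4; 3 1 4; 3 0 2]
2) trace h;k:
  e0=⟨1,0,0⟩ h-->⟨0,4,1⟩ k-->⟨1,3,3⟩
  e1=⟨0,1,0⟩ h-->⟨0,3,3⟩ k-->⟨0,1,0⟩
  e2=⟨0,0,1⟩ h-->⟨1,0,1⟩ k-->⟨4,1,2⟩
  ⟦path⟧₂ = [1 0 4; 3 1 1; 3 0 2]
Equal? distinct morphisms ✗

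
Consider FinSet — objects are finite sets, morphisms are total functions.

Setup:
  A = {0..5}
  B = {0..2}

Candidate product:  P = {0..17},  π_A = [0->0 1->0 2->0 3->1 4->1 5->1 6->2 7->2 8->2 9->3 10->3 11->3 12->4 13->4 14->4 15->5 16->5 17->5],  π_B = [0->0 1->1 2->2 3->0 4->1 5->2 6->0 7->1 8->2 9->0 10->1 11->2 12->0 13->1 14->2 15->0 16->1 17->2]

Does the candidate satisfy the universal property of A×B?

|A|·|B| = 6·3 = 18;  |P| = 18
Check the pairing map k ↦ (π_A(k), π_B(k)):
  0 -> (0,0)
  1 -> (0,1)
  2 -> (0,2)
  3 -> (1,0)
  4 -> (1,1)
  5 -> (1,2)
  6 -> (2,0)
  7 -> (2,1)
  8 -> (2,2)
  9 -> (3,0)
  10 -> (3,1)
  11 -> (3,2)
  12 -> (4,0)
  13 -> (4,1)
  14 -> (4,2)
  15 -> (5,0)
  16 -> (5,1)
  17 -> (5,2)
distinct pairs in image: 18 / 18 needed
  → bijection onto A×B; projections well-typed.

Answer: VALID PRODUCT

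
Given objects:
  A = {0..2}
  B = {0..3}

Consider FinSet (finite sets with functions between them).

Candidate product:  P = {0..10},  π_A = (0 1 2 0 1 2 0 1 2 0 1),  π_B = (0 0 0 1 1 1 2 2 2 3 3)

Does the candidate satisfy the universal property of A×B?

|A|·|B| = 3·4 = 12;  |P| = 11
  → cardinalities differ; no bijection possible.

Answer: NOT A VALID PRODUCT — |P|=11 ≠ |A|·|B|=12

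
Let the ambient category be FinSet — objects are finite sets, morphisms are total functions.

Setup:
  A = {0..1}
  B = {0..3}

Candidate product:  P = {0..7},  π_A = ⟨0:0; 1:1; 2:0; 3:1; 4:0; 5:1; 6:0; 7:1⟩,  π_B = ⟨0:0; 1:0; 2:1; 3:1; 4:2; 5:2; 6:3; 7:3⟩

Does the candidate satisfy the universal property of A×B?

|A|·|B| = 2·4 = 8;  |P| = 8
Check the pairing map k ↦ (π_A(k), π_B(k)):
  0 : (0,0)
  1 : (1,0)
  2 : (0,1)
  3 : (1,1)
  4 : (0,2)
  5 : (1,2)
  6 : (0,3)
  7 : (1,3)
distinct pairs in image: 8 / 8 needed
  → bijection onto A×B; projections well-typed.

Answer: VALID PRODUCT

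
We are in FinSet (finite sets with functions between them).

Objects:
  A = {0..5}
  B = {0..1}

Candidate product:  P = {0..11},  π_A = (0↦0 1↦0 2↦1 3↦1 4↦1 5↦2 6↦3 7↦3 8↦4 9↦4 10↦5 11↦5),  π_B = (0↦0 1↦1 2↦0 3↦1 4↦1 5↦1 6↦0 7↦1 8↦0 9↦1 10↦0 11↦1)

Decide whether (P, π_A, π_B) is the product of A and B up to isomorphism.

Answer: NOT A VALID PRODUCT — duplicate pair at indices 3,4

Derivation:
|A|·|B| = 6·2 = 12;  |P| = 12
Check the pairing map k ↦ (π_A(k), π_B(k)):
  0 ↦ (0,0)
  1 ↦ (0,1)
  2 ↦ (1,0)
  3 ↦ (1,1)
  4 ↦ (1,1)  ✗ repeats pair of k=3
  5 ↦ (2,1)
  6 ↦ (3,0)
  7 ↦ (3,1)
  8 ↦ (4,0)
  9 ↦ (4,1)
  10 ↦ (5,0)
  11 ↦ (5,1)
distinct pairs in image: 11 / 12 needed
  → (1,1) hit at k=3 and k=4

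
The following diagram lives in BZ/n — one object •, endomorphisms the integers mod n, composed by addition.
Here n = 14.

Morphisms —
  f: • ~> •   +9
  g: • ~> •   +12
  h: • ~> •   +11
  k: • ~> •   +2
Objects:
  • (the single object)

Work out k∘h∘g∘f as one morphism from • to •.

Answer: +6

Trace:
  0 +9≡9 +12≡7 +11≡4 +2≡6  (mod 14)
result: +6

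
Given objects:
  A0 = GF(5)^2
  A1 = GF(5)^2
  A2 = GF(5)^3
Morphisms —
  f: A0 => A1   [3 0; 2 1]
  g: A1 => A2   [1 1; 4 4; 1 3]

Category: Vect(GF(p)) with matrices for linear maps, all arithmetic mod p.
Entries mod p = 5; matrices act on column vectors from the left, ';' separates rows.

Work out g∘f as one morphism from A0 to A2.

Answer: [0 1; 0 4; 4 3]

Trace:
  e0=⟨1,0⟩ f=>⟨3,2⟩ g=>⟨0,0,4⟩
  e1=⟨0,1⟩ f=>⟨0,1⟩ g=>⟨1,4,3⟩
⟦path⟧: [0 1; 0 4; 4 3]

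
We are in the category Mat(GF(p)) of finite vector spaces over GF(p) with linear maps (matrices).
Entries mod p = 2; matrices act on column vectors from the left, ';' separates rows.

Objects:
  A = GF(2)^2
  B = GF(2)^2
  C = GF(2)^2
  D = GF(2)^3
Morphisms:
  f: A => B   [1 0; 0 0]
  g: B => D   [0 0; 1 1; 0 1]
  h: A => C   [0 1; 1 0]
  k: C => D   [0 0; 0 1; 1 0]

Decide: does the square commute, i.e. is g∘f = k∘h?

Answer: DOES NOT COMMUTE

Derivation:
Along f;g (path 1):
  e0=(1,0) f=>(1,0) g=>(0,1,0)
  e1=(0,1) f=>(0,0) g=>(0,0,0)
  composite₁ = [0 0; 1 0; 0 0]
Along h;k (path 2):
  e0=(1,0) h=>(0,1) k=>(0,1,0)
  e1=(0,1) h=>(1,0) k=>(0,0,1)
  composite₂ = [0 0; 1 0; 0 1]
Equal? NO — does not commute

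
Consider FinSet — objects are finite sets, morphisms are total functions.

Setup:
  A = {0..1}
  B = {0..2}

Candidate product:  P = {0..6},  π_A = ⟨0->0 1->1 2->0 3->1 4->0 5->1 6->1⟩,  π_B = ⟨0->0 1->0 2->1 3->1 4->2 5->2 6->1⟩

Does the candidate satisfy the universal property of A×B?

Answer: NOT A VALID PRODUCT — |P|=7 ≠ |A|·|B|=6

Trace:
|A|·|B| = 2·3 = 6;  |P| = 7
  → cardinalities differ; no bijection possible.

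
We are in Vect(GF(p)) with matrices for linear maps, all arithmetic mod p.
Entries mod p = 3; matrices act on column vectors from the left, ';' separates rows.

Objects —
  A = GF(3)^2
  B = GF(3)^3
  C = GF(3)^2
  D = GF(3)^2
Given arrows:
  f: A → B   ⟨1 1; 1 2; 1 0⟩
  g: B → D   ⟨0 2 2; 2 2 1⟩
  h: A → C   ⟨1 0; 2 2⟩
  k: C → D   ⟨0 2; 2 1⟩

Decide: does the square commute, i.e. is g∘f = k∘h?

Along f;g (path 1):
  e0=(1,0) f→(1,1,1) g→(1,2)
  e1=(0,1) f→(1,2,0) g→(1,0)
  result₁ = ⟨1 1; 2 0⟩
Along h;k (path 2):
  e0=(1,0) h→(1,2) k→(1,1)
  e1=(0,1) h→(0,2) k→(1,2)
  result₂ = ⟨1 1; 1 2⟩
Equal? distinct morphisms ✗

Answer: DOES NOT COMMUTE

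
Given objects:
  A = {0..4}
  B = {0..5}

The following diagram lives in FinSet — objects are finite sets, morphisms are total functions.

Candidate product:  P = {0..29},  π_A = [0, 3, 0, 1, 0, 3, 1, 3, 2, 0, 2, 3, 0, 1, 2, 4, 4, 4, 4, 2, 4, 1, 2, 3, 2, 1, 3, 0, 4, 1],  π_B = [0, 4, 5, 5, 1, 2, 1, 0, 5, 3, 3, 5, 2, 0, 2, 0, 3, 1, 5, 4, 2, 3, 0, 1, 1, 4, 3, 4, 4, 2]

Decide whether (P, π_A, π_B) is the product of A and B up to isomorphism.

|A|·|B| = 5·6 = 30;  |P| = 30
Check the pairing map k ↦ (π_A(k), π_B(k)):
  0 ↦ (0,0)
  1 ↦ (3,4)
  2 ↦ (0,5)
  3 ↦ (1,5)
  4 ↦ (0,1)
  5 ↦ (3,2)
  6 ↦ (1,1)
  7 ↦ (3,0)
  8 ↦ (2,5)
  9 ↦ (0,3)
  10 ↦ (2,3)
  11 ↦ (3,5)
  12 ↦ (0,2)
  13 ↦ (1,0)
  14 ↦ (2,2)
  15 ↦ (4,0)
  16 ↦ (4,3)
  17 ↦ (4,1)
  18 ↦ (4,5)
  19 ↦ (2,4)
  20 ↦ (4,2)
  21 ↦ (1,3)
  22 ↦ (2,0)
  23 ↦ (3,1)
  24 ↦ (2,1)
  25 ↦ (1,4)
  26 ↦ (3,3)
  27 ↦ (0,4)
  28 ↦ (4,4)
  29 ↦ (1,2)
distinct pairs in image: 30 / 30 needed
  → bijection onto A×B; projections well-typed.

Answer: VALID PRODUCT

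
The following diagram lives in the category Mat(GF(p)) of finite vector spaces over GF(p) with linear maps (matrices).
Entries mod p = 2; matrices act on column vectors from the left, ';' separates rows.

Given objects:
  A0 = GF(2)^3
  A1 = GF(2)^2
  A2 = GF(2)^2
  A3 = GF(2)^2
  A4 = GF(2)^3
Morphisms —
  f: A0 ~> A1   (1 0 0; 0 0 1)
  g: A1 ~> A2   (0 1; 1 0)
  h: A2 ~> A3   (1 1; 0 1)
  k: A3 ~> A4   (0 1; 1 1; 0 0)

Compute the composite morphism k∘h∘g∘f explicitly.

  e0=(1,0,0) f~>(1,0) g~>(0,1) h~>(1,1) k~>(1,0,0)
  e1=(0,1,0) f~>(0,0) g~>(0,0) h~>(0,0) k~>(0,0,0)
  e2=(0,0,1) f~>(0,1) g~>(1,0) h~>(1,0) k~>(0,1,0)
result: (1 0 0; 0 0 1; 0 0 0)

Answer: (1 0 0; 0 0 1; 0 0 0)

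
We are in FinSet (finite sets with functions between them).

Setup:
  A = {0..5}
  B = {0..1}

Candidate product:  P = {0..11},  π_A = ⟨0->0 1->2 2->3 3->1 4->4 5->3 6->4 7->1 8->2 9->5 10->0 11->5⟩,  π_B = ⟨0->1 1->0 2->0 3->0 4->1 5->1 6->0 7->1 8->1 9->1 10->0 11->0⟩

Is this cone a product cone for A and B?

Answer: VALID PRODUCT

Derivation:
|A|·|B| = 6·2 = 12;  |P| = 12
Check the pairing map k ↦ (π_A(k), π_B(k)):
  0 -> (0,1)
  1 -> (2,0)
  2 -> (3,0)
  3 -> (1,0)
  4 -> (4,1)
  5 -> (3,1)
  6 -> (4,0)
  7 -> (1,1)
  8 -> (2,1)
  9 -> (5,1)
  10 -> (0,0)
  11 -> (5,0)
distinct pairs in image: 12 / 12 needed
  → bijection onto A×B; projections well-typed.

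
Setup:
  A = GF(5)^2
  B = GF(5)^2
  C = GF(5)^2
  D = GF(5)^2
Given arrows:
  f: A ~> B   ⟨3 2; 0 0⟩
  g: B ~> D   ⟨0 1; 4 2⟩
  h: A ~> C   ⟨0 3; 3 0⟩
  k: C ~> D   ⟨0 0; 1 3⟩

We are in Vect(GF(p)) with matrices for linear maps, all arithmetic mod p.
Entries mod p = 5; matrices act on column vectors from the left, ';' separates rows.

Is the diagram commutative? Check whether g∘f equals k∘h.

Answer: DOES NOT COMMUTE

Derivation:
Along f;g (path 1):
  e0=⟨1,0⟩ f~>⟨3,0⟩ g~>⟨0,2⟩
  e1=⟨0,1⟩ f~>⟨2,0⟩ g~>⟨0,3⟩
  result₁ = ⟨0 0; 2 3⟩
Along h;k (path 2):
  e0=⟨1,0⟩ h~>⟨0,3⟩ k~>⟨0,4⟩
  e1=⟨0,1⟩ h~>⟨3,0⟩ k~>⟨0,3⟩
  result₂ = ⟨0 0; 4 3⟩
Equal? differ; not commutative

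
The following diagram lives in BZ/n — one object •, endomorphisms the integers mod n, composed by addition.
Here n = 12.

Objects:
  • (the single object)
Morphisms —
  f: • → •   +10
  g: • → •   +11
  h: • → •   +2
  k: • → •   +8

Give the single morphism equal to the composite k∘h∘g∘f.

  0 +10≡10 +11≡9 +2≡11 +8≡7  (mod 12)
⟦path⟧: +7

Answer: +7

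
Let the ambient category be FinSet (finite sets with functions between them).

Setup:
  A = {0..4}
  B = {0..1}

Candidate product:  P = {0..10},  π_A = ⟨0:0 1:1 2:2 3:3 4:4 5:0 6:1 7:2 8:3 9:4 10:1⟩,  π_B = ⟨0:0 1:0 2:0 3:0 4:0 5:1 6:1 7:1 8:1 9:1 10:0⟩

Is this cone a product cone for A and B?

Answer: NOT A VALID PRODUCT — |P|=11 ≠ |A|·|B|=10

Work:
|A|·|B| = 5·2 = 10;  |P| = 11
  → cardinalities differ; no bijection possible.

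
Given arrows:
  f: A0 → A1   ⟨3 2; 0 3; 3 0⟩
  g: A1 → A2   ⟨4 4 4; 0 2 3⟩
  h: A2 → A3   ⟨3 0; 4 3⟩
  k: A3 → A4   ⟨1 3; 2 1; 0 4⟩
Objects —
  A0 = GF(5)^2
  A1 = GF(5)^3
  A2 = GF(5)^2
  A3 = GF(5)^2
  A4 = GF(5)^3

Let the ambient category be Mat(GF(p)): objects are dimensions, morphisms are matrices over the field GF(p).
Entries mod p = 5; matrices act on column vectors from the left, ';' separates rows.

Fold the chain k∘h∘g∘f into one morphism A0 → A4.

Answer: ⟨1 4; 2 3; 2 2⟩

Derivation:
  e0=⟨1,0⟩ f→⟨3,0,3⟩ g→⟨4,4⟩ h→⟨2,3⟩ k→⟨1,2,2⟩
  e1=⟨0,1⟩ f→⟨2,3,0⟩ g→⟨0,1⟩ h→⟨0,3⟩ k→⟨4,3,2⟩
composite: ⟨1 4; 2 3; 2 2⟩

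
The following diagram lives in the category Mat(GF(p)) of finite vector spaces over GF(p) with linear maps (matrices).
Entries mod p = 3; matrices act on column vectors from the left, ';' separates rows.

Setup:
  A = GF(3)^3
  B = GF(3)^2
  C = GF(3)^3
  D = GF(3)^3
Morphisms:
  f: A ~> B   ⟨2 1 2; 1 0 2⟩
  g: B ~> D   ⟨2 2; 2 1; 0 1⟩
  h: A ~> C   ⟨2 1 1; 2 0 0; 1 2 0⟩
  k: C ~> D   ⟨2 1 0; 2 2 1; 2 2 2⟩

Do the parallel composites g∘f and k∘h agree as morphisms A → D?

Along f;g (path 1):
  e0=(1,0,0) f~>(2,1) g~>(0,2,1)
  e1=(0,1,0) f~>(1,0) g~>(2,2,0)
  e2=(0,0,1) f~>(2,2) g~>(2,0,2)
  composite₁ = ⟨0 2 2; 2 2 0; 1 0 2⟩
Along h;k (path 2):
  e0=(1,0,0) h~>(2,2,1) k~>(0,0,1)
  e1=(0,1,0) h~>(1,0,2) k~>(2,1,0)
  e2=(0,0,1) h~>(1,0,0) k~>(2,2,2)
  composite₂ = ⟨0 2 2; 0 1 2; 1 0 2⟩
Equal? NO — does not commute

Answer: DOES NOT COMMUTE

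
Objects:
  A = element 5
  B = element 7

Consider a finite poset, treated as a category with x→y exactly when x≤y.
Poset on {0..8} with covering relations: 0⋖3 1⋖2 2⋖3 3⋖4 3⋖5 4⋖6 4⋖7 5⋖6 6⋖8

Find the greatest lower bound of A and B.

Answer: A∧B = 3

Work:
{x : x≤A ∧ x≤B} = {0,1,2,3}  (A=5, B=7)
  0 ≤ 3
  1 ≤ 3
  2 ≤ 3
  3 ≤ 3
glb = 3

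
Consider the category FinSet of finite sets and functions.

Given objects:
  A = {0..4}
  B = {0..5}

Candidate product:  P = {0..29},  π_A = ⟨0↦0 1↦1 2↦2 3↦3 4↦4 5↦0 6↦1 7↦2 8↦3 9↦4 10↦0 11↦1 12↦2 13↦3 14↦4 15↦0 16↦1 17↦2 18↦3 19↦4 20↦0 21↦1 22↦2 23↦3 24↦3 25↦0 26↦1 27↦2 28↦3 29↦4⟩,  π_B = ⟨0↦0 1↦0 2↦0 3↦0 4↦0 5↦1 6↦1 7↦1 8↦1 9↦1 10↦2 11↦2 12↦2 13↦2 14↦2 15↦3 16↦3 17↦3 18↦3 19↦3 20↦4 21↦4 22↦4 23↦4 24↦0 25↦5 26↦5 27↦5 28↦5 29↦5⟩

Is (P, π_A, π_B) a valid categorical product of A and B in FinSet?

|A|·|B| = 5·6 = 30;  |P| = 30
Check the pairing map k ↦ (π_A(k), π_B(k)):
  0 ↦ (0,0)
  1 ↦ (1,0)
  2 ↦ (2,0)
  3 ↦ (3,0)
  4 ↦ (4,0)
  5 ↦ (0,1)
  6 ↦ (1,1)
  7 ↦ (2,1)
  8 ↦ (3,1)
  9 ↦ (4,1)
  10 ↦ (0,2)
  11 ↦ (1,2)
  12 ↦ (2,2)
  13 ↦ (3,2)
  14 ↦ (4,2)
  15 ↦ (0,3)
  16 ↦ (1,3)
  17 ↦ (2,3)
  18 ↦ (3,3)
  19 ↦ (4,3)
  20 ↦ (0,4)
  21 ↦ (1,4)
  22 ↦ (2,4)
  23 ↦ (3,4)
  24 ↦ (3,0)  ✗ repeats pair of k=3
  25 ↦ (0,5)
  26 ↦ (1,5)
  27 ↦ (2,5)
  28 ↦ (3,5)
  29 ↦ (4,5)
distinct pairs in image: 29 / 30 needed
  → (3,0) hit at k=3 and k=24

Answer: NOT A VALID PRODUCT — duplicate pair at indices 3,24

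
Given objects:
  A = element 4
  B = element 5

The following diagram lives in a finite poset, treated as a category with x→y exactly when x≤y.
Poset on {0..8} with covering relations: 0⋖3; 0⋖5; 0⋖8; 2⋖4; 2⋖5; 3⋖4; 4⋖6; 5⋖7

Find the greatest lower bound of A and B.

Answer: NO MEET EXISTS

Work:
Lower bounds of A=4 and B=5: {0,2}
  maximal lower bounds 0 and 2 are incomparable: neither 0⊑2 nor 2⊑0
→ no greatest lower bound exists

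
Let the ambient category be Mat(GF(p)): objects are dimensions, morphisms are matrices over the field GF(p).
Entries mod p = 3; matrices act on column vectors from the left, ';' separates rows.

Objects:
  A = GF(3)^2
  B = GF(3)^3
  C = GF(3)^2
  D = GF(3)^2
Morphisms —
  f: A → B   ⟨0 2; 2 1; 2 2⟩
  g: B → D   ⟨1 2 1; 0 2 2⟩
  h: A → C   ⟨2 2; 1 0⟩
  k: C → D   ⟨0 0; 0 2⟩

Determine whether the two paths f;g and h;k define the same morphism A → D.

Path 1 = f;g:
  e0=⟨1,0⟩ f→⟨0,2,2⟩ g→⟨0,2⟩
  e1=⟨0,1⟩ f→⟨2,1,2⟩ g→⟨0,0⟩
  result₁ = ⟨0 0; 2 0⟩
Path 2 = h;k:
  e0=⟨1,0⟩ h→⟨2,1⟩ k→⟨0,2⟩
  e1=⟨0,1⟩ h→⟨2,0⟩ k→⟨0,0⟩
  result₂ = ⟨0 0; 2 0⟩
Equal? YES — commutes

Answer: COMMUTES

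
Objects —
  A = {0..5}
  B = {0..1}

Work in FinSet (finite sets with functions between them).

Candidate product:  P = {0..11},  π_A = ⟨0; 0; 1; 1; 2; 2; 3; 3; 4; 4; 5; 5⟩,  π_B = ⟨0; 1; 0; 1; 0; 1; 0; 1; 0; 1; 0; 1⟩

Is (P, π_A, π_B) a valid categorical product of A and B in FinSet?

Answer: VALID PRODUCT

Trace:
|A|·|B| = 6·2 = 12;  |P| = 12
Check the pairing map k ↦ (π_A(k), π_B(k)):
  0 ↦ (0,0)
  1 ↦ (0,1)
  2 ↦ (1,0)
  3 ↦ (1,1)
  4 ↦ (2,0)
  5 ↦ (2,1)
  6 ↦ (3,0)
  7 ↦ (3,1)
  8 ↦ (4,0)
  9 ↦ (4,1)
  10 ↦ (5,0)
  11 ↦ (5,1)
distinct pairs in image: 12 / 12 needed
  → bijection onto A×B; projections well-typed.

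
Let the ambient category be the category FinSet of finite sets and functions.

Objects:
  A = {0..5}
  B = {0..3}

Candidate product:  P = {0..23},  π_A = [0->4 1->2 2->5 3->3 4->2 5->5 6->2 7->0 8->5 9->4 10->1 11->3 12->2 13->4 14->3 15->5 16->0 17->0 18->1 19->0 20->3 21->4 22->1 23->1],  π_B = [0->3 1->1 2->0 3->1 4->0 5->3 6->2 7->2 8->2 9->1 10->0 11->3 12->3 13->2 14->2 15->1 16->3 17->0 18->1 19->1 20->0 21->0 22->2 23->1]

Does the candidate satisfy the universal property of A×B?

Answer: NOT A VALID PRODUCT — duplicate pair at indices 18,23

Trace:
|A|·|B| = 6·4 = 24;  |P| = 24
Check the pairing map k ↦ (π_A(k), π_B(k)):
  0 -> (4,3)
  1 -> (2,1)
  2 -> (5,0)
  3 -> (3,1)
  4 -> (2,0)
  5 -> (5,3)
  6 -> (2,2)
  7 -> (0,2)
  8 -> (5,2)
  9 -> (4,1)
  10 -> (1,0)
  11 -> (3,3)
  12 -> (2,3)
  13 -> (4,2)
  14 -> (3,2)
  15 -> (5,1)
  16 -> (0,3)
  17 -> (0,0)
  18 -> (1,1)
  19 -> (0,1)
  20 -> (3,0)
  21 -> (4,0)
  22 -> (1,2)
  23 -> (1,1)  ✗ repeats pair of k=18
distinct pairs in image: 23 / 24 needed
  → (1,1) hit at k=18 and k=23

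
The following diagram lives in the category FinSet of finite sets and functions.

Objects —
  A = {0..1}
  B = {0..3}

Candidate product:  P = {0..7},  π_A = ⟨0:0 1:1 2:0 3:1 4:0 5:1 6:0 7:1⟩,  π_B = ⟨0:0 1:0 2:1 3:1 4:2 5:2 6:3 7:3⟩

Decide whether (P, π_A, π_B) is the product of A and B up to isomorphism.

|A|·|B| = 2·4 = 8;  |P| = 8
Check the pairing map k ↦ (π_A(k), π_B(k)):
  0 : (0,0)
  1 : (1,0)
  2 : (0,1)
  3 : (1,1)
  4 : (0,2)
  5 : (1,2)
  6 : (0,3)
  7 : (1,3)
distinct pairs in image: 8 / 8 needed
  → bijection onto A×B; projections well-typed.

Answer: VALID PRODUCT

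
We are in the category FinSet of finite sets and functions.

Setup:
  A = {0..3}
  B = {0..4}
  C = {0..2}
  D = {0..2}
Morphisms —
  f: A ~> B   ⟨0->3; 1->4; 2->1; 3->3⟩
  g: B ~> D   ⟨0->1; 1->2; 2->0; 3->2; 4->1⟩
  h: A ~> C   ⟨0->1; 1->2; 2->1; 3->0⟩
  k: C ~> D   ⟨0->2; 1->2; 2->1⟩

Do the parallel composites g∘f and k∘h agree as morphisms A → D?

Answer: COMMUTES

Derivation:
Path 1 = f;g:
  0 f~>3 g~>2
  1 f~>4 g~>1
  2 f~>1 g~>2
  3 f~>3 g~>2
  result₁ = ⟨0->2; 1->1; 2->2; 3->2⟩
Path 2 = h;k:
  0 h~>1 k~>2
  1 h~>2 k~>1
  2 h~>1 k~>2
  3 h~>0 k~>2
  result₂ = ⟨0->2; 1->1; 2->2; 3->2⟩
Equal? equal; square commutes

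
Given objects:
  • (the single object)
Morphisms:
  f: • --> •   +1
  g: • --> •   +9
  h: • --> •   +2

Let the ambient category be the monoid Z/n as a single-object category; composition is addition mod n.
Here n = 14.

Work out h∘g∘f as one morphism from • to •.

Answer: +12

Trace:
  0 +1≡1 +9≡10 +2≡12  (mod 14)
⟦path⟧: +12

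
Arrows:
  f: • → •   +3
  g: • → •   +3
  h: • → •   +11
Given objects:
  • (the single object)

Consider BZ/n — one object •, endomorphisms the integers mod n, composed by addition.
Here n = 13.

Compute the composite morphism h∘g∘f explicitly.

Answer: +4

Trace:
  0 +3≡3 +3≡6 +11≡4  (mod 13)
⟦path⟧: +4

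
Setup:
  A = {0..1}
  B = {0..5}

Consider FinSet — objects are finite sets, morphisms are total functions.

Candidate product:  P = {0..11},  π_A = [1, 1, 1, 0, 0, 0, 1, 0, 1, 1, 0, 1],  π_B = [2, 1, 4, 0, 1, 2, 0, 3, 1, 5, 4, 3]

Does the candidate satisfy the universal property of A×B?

Answer: NOT A VALID PRODUCT — duplicate pair at indices 1,8

Derivation:
|A|·|B| = 2·6 = 12;  |P| = 12
Check the pairing map k ↦ (π_A(k), π_B(k)):
  0 -> (1,2)
  1 -> (1,1)
  2 -> (1,4)
  3 -> (0,0)
  4 -> (0,1)
  5 -> (0,2)
  6 -> (1,0)
  7 -> (0,3)
  8 -> (1,1)  ✗ repeats pair of k=1
  9 -> (1,5)
  10 -> (0,4)
  11 -> (1,3)
distinct pairs in image: 11 / 12 needed
  → (1,1) hit at k=1 and k=8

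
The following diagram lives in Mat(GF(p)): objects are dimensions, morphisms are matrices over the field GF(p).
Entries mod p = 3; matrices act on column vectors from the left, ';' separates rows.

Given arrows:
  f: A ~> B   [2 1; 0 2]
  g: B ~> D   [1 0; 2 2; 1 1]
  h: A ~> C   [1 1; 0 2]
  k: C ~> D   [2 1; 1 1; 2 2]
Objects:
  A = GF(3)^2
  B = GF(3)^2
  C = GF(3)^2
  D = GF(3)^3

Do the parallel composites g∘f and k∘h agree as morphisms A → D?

Answer: COMMUTES

Trace:
Along f;g (path 1):
  e0=[1,0] f~>[2,0] g~>[2,1,2]
  e1=[0,1] f~>[1,2] g~>[1,0,0]
  result₁ = [2 1; 1 0; 2 0]
Along h;k (path 2):
  e0=[1,0] h~>[1,0] k~>[2,1,2]
  e1=[0,1] h~>[1,2] k~>[1,0,0]
  result₂ = [2 1; 1 0; 2 0]
Equal? same morphism ✓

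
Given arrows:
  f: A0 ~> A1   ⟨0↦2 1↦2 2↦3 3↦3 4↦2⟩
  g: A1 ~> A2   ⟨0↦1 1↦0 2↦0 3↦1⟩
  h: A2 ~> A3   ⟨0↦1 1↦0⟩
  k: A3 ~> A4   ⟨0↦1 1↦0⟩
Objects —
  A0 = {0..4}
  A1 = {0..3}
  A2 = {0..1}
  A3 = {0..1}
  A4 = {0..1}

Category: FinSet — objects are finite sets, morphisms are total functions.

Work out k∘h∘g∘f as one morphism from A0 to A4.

  0 f~>2 g~>0 h~>1 k~>0
  1 f~>2 g~>0 h~>1 k~>0
  2 f~>3 g~>1 h~>0 k~>1
  3 f~>3 g~>1 h~>0 k~>1
  4 f~>2 g~>0 h~>1 k~>0
⟦path⟧: ⟨0↦0 1↦0 2↦1 3↦1 4↦0⟩

Answer: ⟨0↦0 1↦0 2↦1 3↦1 4↦0⟩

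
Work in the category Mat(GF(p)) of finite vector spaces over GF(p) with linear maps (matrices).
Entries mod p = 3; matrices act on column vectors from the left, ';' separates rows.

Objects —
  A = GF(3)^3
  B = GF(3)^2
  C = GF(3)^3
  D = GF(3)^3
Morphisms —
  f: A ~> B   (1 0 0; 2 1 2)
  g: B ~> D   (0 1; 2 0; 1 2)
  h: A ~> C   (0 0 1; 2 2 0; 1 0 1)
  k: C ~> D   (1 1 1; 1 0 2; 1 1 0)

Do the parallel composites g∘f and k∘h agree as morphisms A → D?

Answer: DOES NOT COMMUTE

Work:
Path 1 = f;g:
  e0=[1,0,0] f~>[1,2] g~>[2,2,2]
  e1=[0,1,0] f~>[0,1] g~>[1,0,2]
  e2=[0,0,1] f~>[0,2] g~>[2,0,1]
  ⟦path⟧₁ = (2 1 2; 2 0 0; 2 2 1)
Path 2 = h;k:
  e0=[1,0,0] h~>[0,2,1] k~>[0,2,2]
  e1=[0,1,0] h~>[0,2,0] k~>[2,0,2]
  e2=[0,0,1] h~>[1,0,1] k~>[2,0,1]
  ⟦path⟧₂ = (0 2 2; 2 0 0; 2 2 1)
Equal? NO — does not commute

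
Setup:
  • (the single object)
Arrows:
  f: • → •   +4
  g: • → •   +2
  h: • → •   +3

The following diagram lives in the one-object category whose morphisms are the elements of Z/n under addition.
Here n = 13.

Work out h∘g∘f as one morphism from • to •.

Answer: +9

Work:
  0 +4≡4 +2≡6 +3≡9  (mod 13)
result: +9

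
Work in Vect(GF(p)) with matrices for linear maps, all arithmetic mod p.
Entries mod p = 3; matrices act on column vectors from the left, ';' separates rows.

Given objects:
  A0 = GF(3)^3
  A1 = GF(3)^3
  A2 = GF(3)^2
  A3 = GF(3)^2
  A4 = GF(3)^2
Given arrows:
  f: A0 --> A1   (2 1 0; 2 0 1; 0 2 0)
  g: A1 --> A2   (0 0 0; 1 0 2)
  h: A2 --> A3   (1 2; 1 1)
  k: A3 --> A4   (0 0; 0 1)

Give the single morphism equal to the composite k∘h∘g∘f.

  e0=⟨1,0,0⟩ f-->⟨2,2,0⟩ g-->⟨0,2⟩ h-->⟨1,2⟩ k-->⟨0,2⟩
  e1=⟨0,1,0⟩ f-->⟨1,0,2⟩ g-->⟨0,2⟩ h-->⟨1,2⟩ k-->⟨0,2⟩
  e2=⟨0,0,1⟩ f-->⟨0,1,0⟩ g-->⟨0,0⟩ h-->⟨0,0⟩ k-->⟨0,0⟩
composite: (0 0 0; 2 2 0)

Answer: (0 0 0; 2 2 0)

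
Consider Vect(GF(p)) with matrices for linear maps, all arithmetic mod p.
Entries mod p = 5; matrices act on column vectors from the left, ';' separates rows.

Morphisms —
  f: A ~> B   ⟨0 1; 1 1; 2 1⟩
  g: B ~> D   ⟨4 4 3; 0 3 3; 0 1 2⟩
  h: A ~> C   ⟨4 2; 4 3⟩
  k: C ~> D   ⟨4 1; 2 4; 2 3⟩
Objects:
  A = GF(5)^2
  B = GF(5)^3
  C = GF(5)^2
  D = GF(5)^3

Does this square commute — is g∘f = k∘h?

1) trace f;g:
  e0=⟨1,0⟩ f~>⟨0,1,2⟩ g~>⟨0,4,0⟩
  e1=⟨0,1⟩ f~>⟨1,1,1⟩ g~>⟨1,1,3⟩
  result₁ = ⟨0 1; 4 1; 0 3⟩
2) trace h;k:
  e0=⟨1,0⟩ h~>⟨4,4⟩ k~>⟨0,4,0⟩
  e1=⟨0,1⟩ h~>⟨2,3⟩ k~>⟨1,1,3⟩
  result₂ = ⟨0 1; 4 1; 0 3⟩
Equal? same morphism ✓

Answer: COMMUTES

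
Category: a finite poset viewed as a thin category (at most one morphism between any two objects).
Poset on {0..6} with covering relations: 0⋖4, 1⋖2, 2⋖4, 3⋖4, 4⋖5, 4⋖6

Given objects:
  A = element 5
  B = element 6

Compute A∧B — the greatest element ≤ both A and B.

Lower bounds of A=5 and B=6: {0,1,2,3,4}
  0 ≤ 4
  1 ≤ 4
  2 ≤ 4
  3 ≤ 4
  4 ≤ 4
glb = 4

Answer: A∧B = 4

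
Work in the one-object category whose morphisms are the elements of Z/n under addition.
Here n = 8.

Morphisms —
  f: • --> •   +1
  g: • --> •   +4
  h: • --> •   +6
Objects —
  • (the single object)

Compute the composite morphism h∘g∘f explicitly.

Answer: +3

Work:
  0 +1≡1 +4≡5 +6≡3  (mod 8)
result: +3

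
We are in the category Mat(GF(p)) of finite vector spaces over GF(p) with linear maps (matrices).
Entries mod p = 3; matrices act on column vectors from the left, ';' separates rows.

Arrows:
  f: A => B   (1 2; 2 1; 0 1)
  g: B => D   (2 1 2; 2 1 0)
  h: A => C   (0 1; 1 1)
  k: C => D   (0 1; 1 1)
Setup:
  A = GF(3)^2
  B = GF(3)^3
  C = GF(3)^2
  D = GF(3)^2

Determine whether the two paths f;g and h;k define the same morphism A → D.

Along f;g (path 1):
  e0=[1,0] f=>[1,2,0] g=>[1,1]
  e1=[0,1] f=>[2,1,1] g=>[1,2]
  result₁ = (1 1; 1 2)
Along h;k (path 2):
  e0=[1,0] h=>[0,1] k=>[1,1]
  e1=[0,1] h=>[1,1] k=>[1,2]
  result₂ = (1 1; 1 2)
Equal? same morphism ✓

Answer: COMMUTES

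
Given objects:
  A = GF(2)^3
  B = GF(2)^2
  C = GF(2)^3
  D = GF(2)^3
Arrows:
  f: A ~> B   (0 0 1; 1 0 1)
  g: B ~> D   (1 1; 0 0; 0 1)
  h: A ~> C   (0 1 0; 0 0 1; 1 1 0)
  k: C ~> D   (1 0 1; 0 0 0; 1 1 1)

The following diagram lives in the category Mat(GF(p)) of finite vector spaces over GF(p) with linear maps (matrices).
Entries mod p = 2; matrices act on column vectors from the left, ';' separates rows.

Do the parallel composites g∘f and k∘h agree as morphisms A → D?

1) trace f;g:
  e0=⟨1,0,0⟩ f~>⟨0,1⟩ g~>⟨1,0,1⟩
  e1=⟨0,1,0⟩ f~>⟨0,0⟩ g~>⟨0,0,0⟩
  e2=⟨0,0,1⟩ f~>⟨1,1⟩ g~>⟨0,0,1⟩
  ⟦path⟧₁ = (1 0 0; 0 0 0; 1 0 1)
2) trace h;k:
  e0=⟨1,0,0⟩ h~>⟨0,0,1⟩ k~>⟨1,0,1⟩
  e1=⟨0,1,0⟩ h~>⟨1,0,1⟩ k~>⟨0,0,0⟩
  e2=⟨0,0,1⟩ h~>⟨0,1,0⟩ k~>⟨0,0,1⟩
  ⟦path⟧₂ = (1 0 0; 0 0 0; 1 0 1)
Equal? equal; square commutes

Answer: COMMUTES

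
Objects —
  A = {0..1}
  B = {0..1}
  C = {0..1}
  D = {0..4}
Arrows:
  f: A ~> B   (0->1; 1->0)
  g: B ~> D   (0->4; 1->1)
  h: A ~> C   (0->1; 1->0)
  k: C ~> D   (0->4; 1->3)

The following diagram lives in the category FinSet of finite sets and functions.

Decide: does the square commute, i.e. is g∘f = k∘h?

Answer: DOES NOT COMMUTE

Work:
Path 1 = f;g:
  0 f~>1 g~>1
  1 f~>0 g~>4
  result₁ = (0->1; 1->4)
Path 2 = h;k:
  0 h~>1 k~>3
  1 h~>0 k~>4
  result₂ = (0->3; 1->4)
Equal? differ; not commutative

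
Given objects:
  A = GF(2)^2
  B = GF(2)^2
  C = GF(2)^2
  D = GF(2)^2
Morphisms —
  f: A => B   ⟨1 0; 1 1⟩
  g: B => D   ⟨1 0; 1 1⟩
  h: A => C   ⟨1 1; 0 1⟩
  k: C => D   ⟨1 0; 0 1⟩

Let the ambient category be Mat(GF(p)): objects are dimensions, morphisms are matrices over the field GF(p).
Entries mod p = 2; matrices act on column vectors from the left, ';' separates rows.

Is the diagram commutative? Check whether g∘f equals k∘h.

1) trace f;g:
  e0=⟨1,0⟩ f=>⟨1,1⟩ g=>⟨1,0⟩
  e1=⟨0,1⟩ f=>⟨0,1⟩ g=>⟨0,1⟩
  result₁ = ⟨1 0; 0 1⟩
2) trace h;k:
  e0=⟨1,0⟩ h=>⟨1,0⟩ k=>⟨1,0⟩
  e1=⟨0,1⟩ h=>⟨1,1⟩ k=>⟨1,1⟩
  result₂ = ⟨1 1; 0 1⟩
Equal? differ; not commutative

Answer: DOES NOT COMMUTE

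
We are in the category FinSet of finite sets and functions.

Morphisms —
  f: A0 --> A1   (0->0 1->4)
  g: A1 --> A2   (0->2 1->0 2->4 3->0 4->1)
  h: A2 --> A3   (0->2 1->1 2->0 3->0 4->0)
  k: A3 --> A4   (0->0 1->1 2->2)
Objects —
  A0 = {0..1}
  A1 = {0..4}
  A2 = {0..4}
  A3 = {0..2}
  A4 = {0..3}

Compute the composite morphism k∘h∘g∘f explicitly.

Answer: (0->0 1->1)

Work:
  0 f-->0 g-->2 h-->0 k-->0
  1 f-->4 g-->1 h-->1 k-->1
⟦path⟧: (0->0 1->1)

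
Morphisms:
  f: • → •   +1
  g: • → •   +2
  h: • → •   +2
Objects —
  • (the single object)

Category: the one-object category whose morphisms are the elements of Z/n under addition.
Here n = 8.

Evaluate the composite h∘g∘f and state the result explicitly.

  0 +1≡1 +2≡3 +2≡5  (mod 8)
result: +5

Answer: +5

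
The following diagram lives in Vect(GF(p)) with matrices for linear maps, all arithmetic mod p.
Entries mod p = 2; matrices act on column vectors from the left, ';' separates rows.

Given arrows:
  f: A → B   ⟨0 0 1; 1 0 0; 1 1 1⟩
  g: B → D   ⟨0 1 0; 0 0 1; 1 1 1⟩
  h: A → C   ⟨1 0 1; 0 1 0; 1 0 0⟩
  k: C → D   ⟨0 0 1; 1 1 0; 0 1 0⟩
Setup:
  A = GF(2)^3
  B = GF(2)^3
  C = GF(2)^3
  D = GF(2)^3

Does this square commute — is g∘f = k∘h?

Answer: COMMUTES

Work:
Path 1 = f;g:
  e0=[1,0,0] f→[0,1,1] g→[1,1,0]
  e1=[0,1,0] f→[0,0,1] g→[0,1,1]
  e2=[0,0,1] f→[1,0,1] g→[0,1,0]
  composite₁ = ⟨1 0 0; 1 1 1; 0 1 0⟩
Path 2 = h;k:
  e0=[1,0,0] h→[1,0,1] k→[1,1,0]
  e1=[0,1,0] h→[0,1,0] k→[0,1,1]
  e2=[0,0,1] h→[1,0,0] k→[0,1,0]
  composite₂ = ⟨1 0 0; 1 1 1; 0 1 0⟩
Equal? same morphism ✓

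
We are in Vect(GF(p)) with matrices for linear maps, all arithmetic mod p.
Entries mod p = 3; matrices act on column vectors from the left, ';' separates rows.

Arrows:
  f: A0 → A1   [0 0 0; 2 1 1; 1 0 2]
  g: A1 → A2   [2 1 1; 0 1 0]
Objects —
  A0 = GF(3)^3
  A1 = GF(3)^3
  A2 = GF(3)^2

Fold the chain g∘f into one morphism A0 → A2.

  e0=[1,0,0] f→[0,2,1] g→[0,2]
  e1=[0,1,0] f→[0,1,0] g→[1,1]
  e2=[0,0,1] f→[0,1,2] g→[0,1]
composite: [0 1 0; 2 1 1]

Answer: [0 1 0; 2 1 1]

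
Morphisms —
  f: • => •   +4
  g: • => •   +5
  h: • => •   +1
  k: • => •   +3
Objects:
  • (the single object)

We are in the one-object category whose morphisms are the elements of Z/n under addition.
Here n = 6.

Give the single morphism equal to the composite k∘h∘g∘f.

Answer: +1

Work:
  0 +4≡4 +5≡3 +1≡4 +3≡1  (mod 6)
result: +1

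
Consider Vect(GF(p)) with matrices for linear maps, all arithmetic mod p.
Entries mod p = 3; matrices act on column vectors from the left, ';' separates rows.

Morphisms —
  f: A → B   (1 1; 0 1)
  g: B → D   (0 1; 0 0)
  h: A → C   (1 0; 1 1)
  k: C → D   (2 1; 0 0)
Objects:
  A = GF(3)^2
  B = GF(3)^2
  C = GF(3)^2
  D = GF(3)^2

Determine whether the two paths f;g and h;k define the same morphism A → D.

1) trace f;g:
  e0=⟨1,0⟩ f→⟨1,0⟩ g→⟨0,0⟩
  e1=⟨0,1⟩ f→⟨1,1⟩ g→⟨1,0⟩
  ⟦path⟧₁ = (0 1; 0 0)
2) trace h;k:
  e0=⟨1,0⟩ h→⟨1,1⟩ k→⟨0,0⟩
  e1=⟨0,1⟩ h→⟨0,1⟩ k→⟨1,0⟩
  ⟦path⟧₂ = (0 1; 0 0)
Equal? same morphism ✓

Answer: COMMUTES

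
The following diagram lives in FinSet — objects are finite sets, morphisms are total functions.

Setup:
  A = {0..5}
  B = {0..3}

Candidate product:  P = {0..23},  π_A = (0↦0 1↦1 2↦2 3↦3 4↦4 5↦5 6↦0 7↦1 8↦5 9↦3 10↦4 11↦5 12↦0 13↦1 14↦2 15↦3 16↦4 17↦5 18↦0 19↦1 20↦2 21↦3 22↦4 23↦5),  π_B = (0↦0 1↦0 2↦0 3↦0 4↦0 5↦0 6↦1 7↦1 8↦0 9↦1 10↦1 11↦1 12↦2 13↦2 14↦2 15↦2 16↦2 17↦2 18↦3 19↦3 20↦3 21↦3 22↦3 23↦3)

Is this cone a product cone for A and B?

|A|·|B| = 6·4 = 24;  |P| = 24
Check the pairing map k ↦ (π_A(k), π_B(k)):
  0 ↦ (0,0)
  1 ↦ (1,0)
  2 ↦ (2,0)
  3 ↦ (3,0)
  4 ↦ (4,0)
  5 ↦ (5,0)
  6 ↦ (0,1)
  7 ↦ (1,1)
  8 ↦ (5,0)  ✗ repeats pair of k=5
  9 ↦ (3,1)
  10 ↦ (4,1)
  11 ↦ (5,1)
  12 ↦ (0,2)
  13 ↦ (1,2)
  14 ↦ (2,2)
  15 ↦ (3,2)
  16 ↦ (4,2)
  17 ↦ (5,2)
  18 ↦ (0,3)
  19 ↦ (1,3)
  20 ↦ (2,3)
  21 ↦ (3,3)
  22 ↦ (4,3)
  23 ↦ (5,3)
distinct pairs in image: 23 / 24 needed
  → (5,0) hit at k=5 and k=8

Answer: NOT A VALID PRODUCT — duplicate pair at indices 5,8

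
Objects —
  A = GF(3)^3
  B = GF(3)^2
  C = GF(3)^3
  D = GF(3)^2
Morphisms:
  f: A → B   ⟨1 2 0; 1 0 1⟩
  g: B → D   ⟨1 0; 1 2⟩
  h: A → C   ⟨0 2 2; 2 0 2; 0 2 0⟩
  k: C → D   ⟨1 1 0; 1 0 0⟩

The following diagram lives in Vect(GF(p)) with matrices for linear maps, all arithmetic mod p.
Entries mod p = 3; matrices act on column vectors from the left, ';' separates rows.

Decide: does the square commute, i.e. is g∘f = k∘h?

Answer: DOES NOT COMMUTE

Derivation:
Path 1 = f;g:
  e0=[1,0,0] f→[1,1] g→[1,0]
  e1=[0,1,0] f→[2,0] g→[2,2]
  e2=[0,0,1] f→[0,1] g→[0,2]
  ⟦path⟧₁ = ⟨1 2 0; 0 2 2⟩
Path 2 = h;k:
  e0=[1,0,0] h→[0,2,0] k→[2,0]
  e1=[0,1,0] h→[2,0,2] k→[2,2]
  e2=[0,0,1] h→[2,2,0] k→[1,2]
  ⟦path⟧₂ = ⟨2 2 1; 0 2 2⟩
Equal? NO — does not commute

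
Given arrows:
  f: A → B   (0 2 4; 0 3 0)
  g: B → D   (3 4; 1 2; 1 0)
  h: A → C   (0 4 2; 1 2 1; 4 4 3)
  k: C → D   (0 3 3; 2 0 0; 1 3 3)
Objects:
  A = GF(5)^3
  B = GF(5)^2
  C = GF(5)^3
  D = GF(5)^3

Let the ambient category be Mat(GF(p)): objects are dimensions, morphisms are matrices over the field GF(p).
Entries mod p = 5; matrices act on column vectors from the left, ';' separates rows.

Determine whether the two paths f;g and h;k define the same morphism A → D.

Path 1 = f;g:
  e0=(1,0,0) f→(0,0) g→(0,0,0)
  e1=(0,1,0) f→(2,3) g→(3,3,2)
  e2=(0,0,1) f→(4,0) g→(2,4,4)
  ⟦path⟧₁ = (0 3 2; 0 3 4; 0 2 4)
Path 2 = h;k:
  e0=(1,0,0) h→(0,1,4) k→(0,0,0)
  e1=(0,1,0) h→(4,2,4) k→(3,3,2)
  e2=(0,0,1) h→(2,1,3) k→(2,4,4)
  ⟦path⟧₂ = (0 3 2; 0 3 4; 0 2 4)
Equal? equal; square commutes

Answer: COMMUTES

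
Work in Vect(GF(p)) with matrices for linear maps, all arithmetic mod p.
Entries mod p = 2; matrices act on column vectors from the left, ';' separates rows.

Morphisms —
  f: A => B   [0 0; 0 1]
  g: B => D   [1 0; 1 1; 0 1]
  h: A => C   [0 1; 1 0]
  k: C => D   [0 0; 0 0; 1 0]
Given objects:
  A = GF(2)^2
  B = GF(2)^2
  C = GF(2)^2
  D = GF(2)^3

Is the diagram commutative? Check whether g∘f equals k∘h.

Along f;g (path 1):
  e0=⟨1,0⟩ f=>⟨0,0⟩ g=>⟨0,0,0⟩
  e1=⟨0,1⟩ f=>⟨0,1⟩ g=>⟨0,1,1⟩
  result₁ = [0 0; 0 1; 0 1]
Along h;k (path 2):
  e0=⟨1,0⟩ h=>⟨0,1⟩ k=>⟨0,0,0⟩
  e1=⟨0,1⟩ h=>⟨1,0⟩ k=>⟨0,0,1⟩
  result₂ = [0 0; 0 0; 0 1]
Equal? differ; not commutative

Answer: DOES NOT COMMUTE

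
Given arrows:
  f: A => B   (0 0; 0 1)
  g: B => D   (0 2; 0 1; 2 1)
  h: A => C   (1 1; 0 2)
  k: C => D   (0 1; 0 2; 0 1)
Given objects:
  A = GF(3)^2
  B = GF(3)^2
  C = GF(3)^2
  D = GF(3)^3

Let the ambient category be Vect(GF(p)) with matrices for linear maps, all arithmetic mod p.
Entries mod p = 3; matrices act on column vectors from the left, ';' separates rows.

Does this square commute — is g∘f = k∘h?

Answer: DOES NOT COMMUTE

Derivation:
Along f;g (path 1):
  e0=(1,0) f=>(0,0) g=>(0,0,0)
  e1=(0,1) f=>(0,1) g=>(2,1,1)
  ⟦path⟧₁ = (0 2; 0 1; 0 1)
Along h;k (path 2):
  e0=(1,0) h=>(1,0) k=>(0,0,0)
  e1=(0,1) h=>(1,2) k=>(2,1,2)
  ⟦path⟧₂ = (0 2; 0 1; 0 2)
Equal? distinct morphisms ✗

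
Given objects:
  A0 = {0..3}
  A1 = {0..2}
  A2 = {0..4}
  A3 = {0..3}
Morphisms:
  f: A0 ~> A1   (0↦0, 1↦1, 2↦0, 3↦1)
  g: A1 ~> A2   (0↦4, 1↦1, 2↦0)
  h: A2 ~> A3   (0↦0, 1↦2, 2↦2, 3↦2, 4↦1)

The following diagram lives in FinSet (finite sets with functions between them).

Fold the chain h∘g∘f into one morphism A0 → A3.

  0 f~>0 g~>4 h~>1
  1 f~>1 g~>1 h~>2
  2 f~>0 g~>4 h~>1
  3 f~>1 g~>1 h~>2
result: (0↦1, 1↦2, 2↦1, 3↦2)

Answer: (0↦1, 1↦2, 2↦1, 3↦2)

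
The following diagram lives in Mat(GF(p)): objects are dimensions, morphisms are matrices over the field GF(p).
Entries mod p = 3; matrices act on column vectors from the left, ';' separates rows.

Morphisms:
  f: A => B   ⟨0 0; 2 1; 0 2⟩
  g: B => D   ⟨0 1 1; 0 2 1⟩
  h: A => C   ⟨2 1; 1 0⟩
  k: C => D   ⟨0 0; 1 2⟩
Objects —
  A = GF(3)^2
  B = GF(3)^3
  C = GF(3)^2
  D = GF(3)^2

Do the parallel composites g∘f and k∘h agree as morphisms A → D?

Path 1 = f;g:
  e0=(1,0) f=>(0,2,0) g=>(2,1)
  e1=(0,1) f=>(0,1,2) g=>(0,1)
  result₁ = ⟨2 0; 1 1⟩
Path 2 = h;k:
  e0=(1,0) h=>(2,1) k=>(0,1)
  e1=(0,1) h=>(1,0) k=>(0,1)
  result₂ = ⟨0 0; 1 1⟩
Equal? distinct morphisms ✗

Answer: DOES NOT COMMUTE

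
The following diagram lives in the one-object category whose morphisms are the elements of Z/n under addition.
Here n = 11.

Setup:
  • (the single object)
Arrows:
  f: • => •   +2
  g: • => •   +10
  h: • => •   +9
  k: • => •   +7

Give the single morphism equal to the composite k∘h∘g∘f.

  0 +2≡2 +10≡1 +9≡10 +7≡6  (mod 11)
⟦path⟧: +6

Answer: +6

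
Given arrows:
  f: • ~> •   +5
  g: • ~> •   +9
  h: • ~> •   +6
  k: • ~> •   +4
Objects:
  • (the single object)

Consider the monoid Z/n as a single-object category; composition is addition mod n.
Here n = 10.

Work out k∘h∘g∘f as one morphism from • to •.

Answer: +4

Work:
  0 +5≡5 +9≡4 +6≡0 +4≡4  (mod 10)
⟦path⟧: +4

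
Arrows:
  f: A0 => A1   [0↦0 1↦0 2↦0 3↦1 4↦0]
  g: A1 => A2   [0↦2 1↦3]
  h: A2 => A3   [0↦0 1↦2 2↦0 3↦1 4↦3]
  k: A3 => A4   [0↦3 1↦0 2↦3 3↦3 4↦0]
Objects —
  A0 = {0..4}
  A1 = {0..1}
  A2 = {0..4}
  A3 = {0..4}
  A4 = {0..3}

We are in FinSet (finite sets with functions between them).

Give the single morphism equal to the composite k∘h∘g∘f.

Answer: [0↦3 1↦3 2↦3 3↦0 4↦3]

Work:
  0 f=>0 g=>2 h=>0 k=>3
  1 f=>0 g=>2 h=>0 k=>3
  2 f=>0 g=>2 h=>0 k=>3
  3 f=>1 g=>3 h=>1 k=>0
  4 f=>0 g=>2 h=>0 k=>3
⟦path⟧: [0↦3 1↦3 2↦3 3↦0 4↦3]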